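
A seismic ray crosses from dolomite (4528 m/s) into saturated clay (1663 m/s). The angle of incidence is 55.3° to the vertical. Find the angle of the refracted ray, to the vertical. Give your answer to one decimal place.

17.6°

Snell's law: sin θ₂ = (V₂/V₁)·sin θ₁ = (1663/4528)·sin 55.3° = 0.3019.
θ₂ = sin⁻¹(0.3019) = 17.57° (from vertical).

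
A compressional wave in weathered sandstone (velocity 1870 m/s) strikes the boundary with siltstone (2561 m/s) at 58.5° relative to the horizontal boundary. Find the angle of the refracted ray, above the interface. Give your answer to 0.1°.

44.3°

Convert to the normal: θ₁ = 90° − 58.5° = 31.5°.
sin θ₁/V₁ = sin θ₂/V₂ ⇒ sin θ₂ = 2561·sin 31.5°/1870 = 2561·0.5225/1870 = 0.7156.
θ₂ = sin⁻¹(0.7156) = 45.69° (from vertical).
From the interface: 90° − 45.69° = 44.31°.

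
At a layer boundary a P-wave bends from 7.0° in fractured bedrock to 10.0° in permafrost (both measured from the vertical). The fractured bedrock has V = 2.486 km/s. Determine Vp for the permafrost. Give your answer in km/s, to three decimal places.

Snell's law: sin 7.0°/V₁ = sin 10.0°/V₂.
V₂ = V₁·sin 10.0°/sin 7.0° = 2.486 × 1.4249 = 3.542 km/s.

3.542 km/s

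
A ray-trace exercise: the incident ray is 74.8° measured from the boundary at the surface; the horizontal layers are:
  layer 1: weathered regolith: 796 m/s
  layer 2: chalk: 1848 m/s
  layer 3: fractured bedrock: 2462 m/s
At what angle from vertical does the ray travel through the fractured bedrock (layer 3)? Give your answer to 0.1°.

54.2°

From the normal: θ₁ = 90° − 74.8° = 15.2°.
Ray parameter p = sin 15.2° / 796 = 3.2938e-04 s/m.
sin θ_3 = p·V_3 = 3.2938e-04 × 2462 = 0.8109.
θ_3 = 54.19° from the vertical.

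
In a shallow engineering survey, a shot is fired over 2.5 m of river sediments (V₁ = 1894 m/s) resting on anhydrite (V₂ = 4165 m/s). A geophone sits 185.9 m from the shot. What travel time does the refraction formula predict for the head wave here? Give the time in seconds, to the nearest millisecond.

t = x/V₂ + 2h·√(V₂²−V₁²)/(V₁V₂).
√(V₂²−V₁²) = √(4165²−1894²) = 3709.4 m/s; delay term = 2·2.5·3709.4/(1894·4165) = 0.00235 s.
t = 185.9/4165 + 0.00235 = 0.04699 s.

0.047 s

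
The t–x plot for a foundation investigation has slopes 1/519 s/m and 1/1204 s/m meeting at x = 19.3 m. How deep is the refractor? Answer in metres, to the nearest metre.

x_cross = 2h·√((V₂+V₁)/(V₂−V₁)) → h = x_cross / (2·√((V₂+V₁)/(V₂−V₁))).
√((V₂+V₁)/(V₂−V₁)) = √((1204+519)/(1204−519)) = 1.5860.
h = 19.3 / (2·1.5860) = 6.08 m.

6 m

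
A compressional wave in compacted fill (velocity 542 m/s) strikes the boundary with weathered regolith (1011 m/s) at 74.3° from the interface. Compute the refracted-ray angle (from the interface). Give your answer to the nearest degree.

60°

Convert to the normal: θ₁ = 90° − 74.3° = 15.7°.
sin θ₁/V₁ = sin θ₂/V₂ ⇒ sin θ₂ = 1011·sin 15.7°/542 = 1011·0.2706/542 = 0.5048.
θ₂ = sin⁻¹(0.5048) = 30.32° (from vertical).
From the interface: 90° − 30.32° = 59.68°.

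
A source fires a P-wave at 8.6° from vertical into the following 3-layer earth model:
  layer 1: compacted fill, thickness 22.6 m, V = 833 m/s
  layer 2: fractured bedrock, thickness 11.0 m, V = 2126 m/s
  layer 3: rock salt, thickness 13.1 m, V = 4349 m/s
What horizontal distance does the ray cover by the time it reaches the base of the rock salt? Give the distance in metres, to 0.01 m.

Apply Snell's law at each interface; in layer i the horizontal offset is hᵢ·tan θᵢ.
Layer 1: θ = 8.60°; offset = 22.6·tan 8.60° = 3.4179 m.
Layer 2: sin θ = 2126·sin 8.6°/833 = 0.3816, θ = 22.44°; offset = 11.0·tan 22.44° = 4.5419 m.
Layer 3: sin θ = 4349·sin 8.6°/833 = 0.7807, θ = 51.33°; offset = 13.1·tan 51.33° = 16.3663 m.
Total horizontal offset = 24.3262 m.

24.33 m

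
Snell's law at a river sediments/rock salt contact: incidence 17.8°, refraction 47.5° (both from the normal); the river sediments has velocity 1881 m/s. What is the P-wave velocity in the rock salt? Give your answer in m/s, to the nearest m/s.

4537 m/s

Snell's law: sin 17.8°/V₁ = sin 47.5°/V₂.
V₂ = V₁·sin 47.5°/sin 17.8° = 1881 × 2.4118 = 4536.60 m/s.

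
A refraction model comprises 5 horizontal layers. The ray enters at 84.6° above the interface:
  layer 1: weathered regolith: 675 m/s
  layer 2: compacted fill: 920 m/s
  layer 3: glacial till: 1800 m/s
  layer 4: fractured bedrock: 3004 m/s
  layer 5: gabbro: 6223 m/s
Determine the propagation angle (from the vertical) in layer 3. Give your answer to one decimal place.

14.5°

From the normal: θ₁ = 90° − 84.6° = 5.4°.
Ray parameter p = sin 5.4° / 675 = 1.3942e-04 s/m.
sin θ_3 = p·V_3 = 1.3942e-04 × 1800 = 0.2510.
θ_3 = arcsin 0.2510 = 14.53°.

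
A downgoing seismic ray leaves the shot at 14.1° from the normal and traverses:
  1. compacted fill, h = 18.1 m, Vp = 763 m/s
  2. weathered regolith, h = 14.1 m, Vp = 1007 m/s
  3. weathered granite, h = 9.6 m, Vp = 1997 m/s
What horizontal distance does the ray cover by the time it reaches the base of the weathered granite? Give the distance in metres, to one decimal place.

17.3 m

Ray parameter p = sin 14.1° / 763 m/s = 3.1929e-04 s/m.
Layer 1: θ = 14.10°; offset = 18.1·tan 14.10° = 4.546 m.
Layer 2: sin θ = p·1007 = 0.3215 → θ = 18.75°; offset = 14.1·tan 18.75° = 4.788 m.
Layer 3: sin θ = p·1997 = 0.6376 → θ = 39.61°; offset = 9.6·tan 39.61° = 7.946 m.
Σ offsets = 17.280 m.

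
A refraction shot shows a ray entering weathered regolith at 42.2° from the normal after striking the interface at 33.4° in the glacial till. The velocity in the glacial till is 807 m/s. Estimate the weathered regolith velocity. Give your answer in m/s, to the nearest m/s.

Snell's law: sin 33.4°/V₁ = sin 42.2°/V₂.
V₂ = V₁·sin 42.2°/sin 33.4° = 807 × 1.2202 = 984.74 m/s.

985 m/s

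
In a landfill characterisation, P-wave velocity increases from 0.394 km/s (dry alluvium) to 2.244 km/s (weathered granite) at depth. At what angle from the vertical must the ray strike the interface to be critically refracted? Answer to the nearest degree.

Critical incidence: sin θ_c = V₁/V₂ = 0.394/2.244 = 0.1756.
θ_c = arcsin 0.1756 = 10.11°.

10°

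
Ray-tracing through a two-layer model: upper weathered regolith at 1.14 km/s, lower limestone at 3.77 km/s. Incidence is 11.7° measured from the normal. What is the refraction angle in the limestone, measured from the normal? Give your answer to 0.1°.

42.1°

sin θ₁/V₁ = sin θ₂/V₂ ⇒ sin θ₂ = 3.77·sin 11.7°/1.14 = 3.77·0.2028/1.14 = 0.6706.
θ₂ = sin⁻¹(0.6706) = 42.12° (from vertical).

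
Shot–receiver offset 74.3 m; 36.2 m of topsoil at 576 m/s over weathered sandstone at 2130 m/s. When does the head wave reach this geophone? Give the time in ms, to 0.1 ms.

t = x/V₂ + 2h·√(V₂²−V₁²)/(V₁V₂).
√(V₂²−V₁²) = √(2130²−576²) = 2050.6 m/s; delay term = 2·36.2·2050.6/(576·2130) = 0.12101 s.
t = 74.3/2130 + 0.12101 = 0.15589 s.

155.9 ms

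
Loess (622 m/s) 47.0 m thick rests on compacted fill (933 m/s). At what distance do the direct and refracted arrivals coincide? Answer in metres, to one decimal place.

210.2 m

x_cross = 2h·√((V₂+V₁)/(V₂−V₁)).
(V₂+V₁)/(V₂−V₁) = (933+622)/(933−622) = 5.0000; √ = 2.2361.
x_cross = 2·47.0·2.2361 = 210.19 m.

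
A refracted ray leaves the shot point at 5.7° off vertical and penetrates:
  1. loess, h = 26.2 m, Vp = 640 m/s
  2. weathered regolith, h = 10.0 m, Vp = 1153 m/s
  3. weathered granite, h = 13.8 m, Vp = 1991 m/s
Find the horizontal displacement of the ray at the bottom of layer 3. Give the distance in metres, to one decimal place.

8.9 m

Ray parameter p = sin 5.7° / 640 m/s = 1.5519e-04 s/m.
Layer 1: θ = 5.70°; offset = 26.2·tan 5.70° = 2.615 m.
Layer 2: sin θ = p·1153 = 0.1789 → θ = 10.31°; offset = 10.0·tan 10.31° = 1.819 m.
Layer 3: sin θ = p·1991 = 0.3090 → θ = 18.00°; offset = 13.8·tan 18.00° = 4.483 m.
Σ offsets = 8.917 m.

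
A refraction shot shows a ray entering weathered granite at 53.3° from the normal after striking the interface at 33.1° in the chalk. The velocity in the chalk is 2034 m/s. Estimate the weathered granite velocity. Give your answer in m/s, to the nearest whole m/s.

sin 33.1° = 0.5461; sin 53.3° = 0.8018.
V₂ = V₁·(sin θ₂/sin θ₁) = 2034·(0.8018/0.5461) = 2986.28 m/s.

2986 m/s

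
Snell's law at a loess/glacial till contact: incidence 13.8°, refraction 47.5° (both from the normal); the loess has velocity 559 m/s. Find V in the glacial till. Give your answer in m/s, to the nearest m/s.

Snell's law: sin 13.8°/V₁ = sin 47.5°/V₂.
V₂ = V₁·sin 47.5°/sin 13.8° = 559 × 3.0909 = 1727.80 m/s.

1728 m/s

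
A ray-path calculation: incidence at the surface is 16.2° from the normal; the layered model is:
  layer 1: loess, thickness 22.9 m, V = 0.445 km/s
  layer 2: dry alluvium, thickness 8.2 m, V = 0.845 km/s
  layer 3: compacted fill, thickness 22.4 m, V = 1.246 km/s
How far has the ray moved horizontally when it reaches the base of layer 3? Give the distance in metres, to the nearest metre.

p = sin θ₁/V₁ = sin 16.2°/0.445 = 6.2695e-01 s/km is conserved through the stack.
Layer 1: θ = 16.20°; offset = 22.9·tan 16.20° = 6.653 m.
Layer 2: sin θ = p·0.845 = 0.5298 → θ = 31.99°; offset = 8.2·tan 31.99° = 5.122 m.
Layer 3: sin θ = p·1.246 = 0.7812 → θ = 51.37°; offset = 22.4·tan 51.37° = 28.028 m.
Σ offsets = 39.803 m.

40 m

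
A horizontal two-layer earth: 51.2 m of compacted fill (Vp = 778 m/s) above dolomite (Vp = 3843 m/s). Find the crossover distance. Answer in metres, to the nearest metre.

126 m

θ_c = arcsin(778/3843) = 11.68°, so cos θ_c = 0.9793 and tᵢ = 2h cos θ_c/V₁ = 0.1289 s.
At crossover x/V₁ = x/V₂ + tᵢ ⇒ x = tᵢ/(1/V₁ − 1/V₂) = 0.12889/(1.2853e-03 − 2.6021e-04) = 125.73 m.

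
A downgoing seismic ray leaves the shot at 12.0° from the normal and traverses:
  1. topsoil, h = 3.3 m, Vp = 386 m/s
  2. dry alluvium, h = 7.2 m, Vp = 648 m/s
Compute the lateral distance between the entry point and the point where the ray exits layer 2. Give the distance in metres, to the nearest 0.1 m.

3.4 m

Ray parameter p = sin 12.0° / 386 m/s = 5.3863e-04 s/m.
Layer 1: θ = 12.00°; offset = 3.3·tan 12.00° = 0.701 m.
Layer 2: sin θ = p·648 = 0.3490 → θ = 20.43°; offset = 7.2·tan 20.43° = 2.682 m.
Total horizontal offset = 3.383 m.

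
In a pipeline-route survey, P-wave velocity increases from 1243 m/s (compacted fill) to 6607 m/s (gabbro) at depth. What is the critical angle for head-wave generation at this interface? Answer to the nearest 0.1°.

10.8°

Critical incidence: sin θ_c = V₁/V₂ = 1243/6607 = 0.1881.
θ_c = arcsin 0.1881 = 10.84°.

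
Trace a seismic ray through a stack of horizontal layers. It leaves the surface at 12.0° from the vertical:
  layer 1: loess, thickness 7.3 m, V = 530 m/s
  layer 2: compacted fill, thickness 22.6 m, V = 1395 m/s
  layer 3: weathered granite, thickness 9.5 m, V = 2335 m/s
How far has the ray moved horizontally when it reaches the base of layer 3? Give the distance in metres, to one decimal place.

Apply Snell's law at each interface; in layer i the horizontal offset is hᵢ·tan θᵢ.
Layer 1: θ = 12.00°; offset = 7.3·tan 12.00° = 1.552 m.
Layer 2: sin θ = 1395·sin 12.0°/530 = 0.5472, θ = 33.18°; offset = 22.6·tan 33.18° = 14.777 m.
Layer 3: sin θ = 2335·sin 12.0°/530 = 0.9160, θ = 66.35°; offset = 9.5·tan 66.35° = 21.689 m.
Summing the layer offsets gives 38.018 m.

38.0 m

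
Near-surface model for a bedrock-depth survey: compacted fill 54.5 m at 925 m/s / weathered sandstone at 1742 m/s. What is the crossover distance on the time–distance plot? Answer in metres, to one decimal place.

196.9 m

θ_c = arcsin(925/1742) = 32.07°, so cos θ_c = 0.8474 and tᵢ = 2h cos θ_c/V₁ = 0.0999 s.
At crossover x/V₁ = x/V₂ + tᵢ ⇒ x = tᵢ/(1/V₁ − 1/V₂) = 0.09985/(1.0811e-03 − 5.7405e-04) = 196.94 m.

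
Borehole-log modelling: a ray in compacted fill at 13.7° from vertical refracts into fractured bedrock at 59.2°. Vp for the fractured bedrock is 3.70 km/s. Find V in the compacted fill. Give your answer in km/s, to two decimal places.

1.02 km/s

Snell's law: sin 13.7°/V₁ = sin 59.2°/V₂.
V₁ = V₂·sin 13.7°/sin 59.2° = 3.70 × 0.2757 = 1.02 km/s.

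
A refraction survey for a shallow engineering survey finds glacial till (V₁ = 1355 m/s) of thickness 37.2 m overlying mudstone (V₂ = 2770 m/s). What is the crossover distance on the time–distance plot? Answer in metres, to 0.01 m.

127.03 m

x_cross = 2h·√((V₂+V₁)/(V₂−V₁)).
(V₂+V₁)/(V₂−V₁) = (2770+1355)/(2770−1355) = 2.9152; √ = 1.7074.
x_cross = 2·37.2·1.7074 = 127.03 m.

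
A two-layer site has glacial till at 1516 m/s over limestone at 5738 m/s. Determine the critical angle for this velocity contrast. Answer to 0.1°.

Critical incidence: sin θ_c = V₁/V₂ = 1516/5738 = 0.2642.
θ_c = arcsin 0.2642 = 15.32°.

15.3°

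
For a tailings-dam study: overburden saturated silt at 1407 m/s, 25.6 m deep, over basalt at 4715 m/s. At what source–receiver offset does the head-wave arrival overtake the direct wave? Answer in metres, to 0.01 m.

x_cross = 2h·√((V₂+V₁)/(V₂−V₁)).
(V₂+V₁)/(V₂−V₁) = (4715+1407)/(4715−1407) = 1.8507; √ = 1.3604.
x_cross = 2·25.6·1.3604 = 69.65 m.

69.65 m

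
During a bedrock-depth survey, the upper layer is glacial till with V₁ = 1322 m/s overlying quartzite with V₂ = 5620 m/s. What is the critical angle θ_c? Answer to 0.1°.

At critical incidence the refracted ray runs along the interface (θ₂ = 90°), so sin θ_c = V₁/V₂.
θ_c = arcsin(1322/5620) = arcsin 0.2352 = 13.61°.

13.6°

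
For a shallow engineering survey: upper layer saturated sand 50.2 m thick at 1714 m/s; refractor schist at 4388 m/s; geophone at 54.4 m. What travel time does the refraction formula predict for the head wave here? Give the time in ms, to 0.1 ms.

t = x/V₂ + 2h·√(V₂²−V₁²)/(V₁V₂).
√(V₂²−V₁²) = √(4388²−1714²) = 4039.4 m/s; delay term = 2·50.2·4039.4/(1714·4388) = 0.05392 s.
t = 54.4/4388 + 0.05392 = 0.06632 s.

66.3 ms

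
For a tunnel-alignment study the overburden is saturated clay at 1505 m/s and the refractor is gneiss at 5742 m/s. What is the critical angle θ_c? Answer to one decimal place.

15.2°

Critical incidence: sin θ_c = V₁/V₂ = 1505/5742 = 0.2621.
θ_c = arcsin 0.2621 = 15.19°.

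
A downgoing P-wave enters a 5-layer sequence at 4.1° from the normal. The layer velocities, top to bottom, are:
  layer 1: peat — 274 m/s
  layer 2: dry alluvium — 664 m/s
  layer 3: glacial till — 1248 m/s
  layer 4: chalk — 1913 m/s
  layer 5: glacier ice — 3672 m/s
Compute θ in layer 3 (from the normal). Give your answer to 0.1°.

19.0°

Snell's law across each interface conserves sin θ / V, so sin θ_3 = V_3·sin θ₁/V₁.
sin θ_3 = 1248 × sin 4.1° / 274 = 0.3257.
θ_3 = arcsin 0.3257 = 19.01°.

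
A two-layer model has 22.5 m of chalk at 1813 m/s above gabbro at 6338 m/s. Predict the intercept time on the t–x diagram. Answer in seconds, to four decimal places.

0.0238 s

tᵢ = 2h·√(V₂²−V₁²)/(V₁V₂).
√(V₂²−V₁²) = √(6338²−1813²) = 6073.2 m/s.
tᵢ = 2·22.5·6073.2/(1813·6338) = 0.02378 s.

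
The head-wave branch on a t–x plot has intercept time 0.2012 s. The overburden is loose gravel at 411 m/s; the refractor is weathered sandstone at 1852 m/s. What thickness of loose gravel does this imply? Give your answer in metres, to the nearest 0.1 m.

θ_c = arcsin(411/1852) = 12.82°; cos θ_c = 0.9751.
tᵢ = 2h cos θ_c/V₁ ⇒ h = tᵢ·V₁/(2 cos θ_c) = 0.2012·411/(2·0.9751) = 42.40 m.

42.4 m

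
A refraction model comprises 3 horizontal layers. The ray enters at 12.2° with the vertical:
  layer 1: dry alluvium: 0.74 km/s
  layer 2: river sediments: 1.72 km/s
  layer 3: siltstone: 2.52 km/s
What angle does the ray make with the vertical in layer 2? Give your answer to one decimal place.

Snell's law across each interface conserves sin θ / V, so sin θ_2 = V_2·sin θ₁/V₁.
sin θ_2 = 1.72 × sin 12.2° / 0.74 = 0.4912.
θ_2 = arcsin 0.4912 = 29.42°.

29.4°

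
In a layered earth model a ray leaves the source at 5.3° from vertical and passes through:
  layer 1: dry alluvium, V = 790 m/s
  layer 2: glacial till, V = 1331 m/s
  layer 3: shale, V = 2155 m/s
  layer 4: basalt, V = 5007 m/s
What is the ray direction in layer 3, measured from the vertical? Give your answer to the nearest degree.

15°

Snell's law across each interface conserves sin θ / V, so sin θ_3 = V_3·sin θ₁/V₁.
sin θ_3 = 2155 × sin 5.3° / 790 = 0.2520.
θ_3 = arcsin 0.2520 = 14.59°.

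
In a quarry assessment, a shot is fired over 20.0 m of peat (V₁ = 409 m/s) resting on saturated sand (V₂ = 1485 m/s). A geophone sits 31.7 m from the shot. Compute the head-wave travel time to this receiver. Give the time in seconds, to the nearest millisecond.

t = x/V₂ + 2h·√(V₂²−V₁²)/(V₁V₂).
√(V₂²−V₁²) = √(1485²−409²) = 1427.6 m/s; delay term = 2·20.0·1427.6/(409·1485) = 0.09402 s.
t = 31.7/1485 + 0.09402 = 0.11536 s.

0.115 s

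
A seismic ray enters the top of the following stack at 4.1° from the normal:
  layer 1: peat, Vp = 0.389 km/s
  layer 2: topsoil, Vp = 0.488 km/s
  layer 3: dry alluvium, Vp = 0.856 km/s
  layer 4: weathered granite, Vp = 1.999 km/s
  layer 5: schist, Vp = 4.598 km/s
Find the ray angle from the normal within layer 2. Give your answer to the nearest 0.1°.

5.1°

Ray parameter p = sin 4.1° / 0.389 = 1.8380e-01 s/km.
sin θ_2 = p·V_2 = 1.8380e-01 × 0.488 = 0.0897.
θ_2 = 5.15° from the vertical.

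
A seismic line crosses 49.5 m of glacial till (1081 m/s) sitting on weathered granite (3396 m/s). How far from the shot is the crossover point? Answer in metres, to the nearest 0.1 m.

θ_c = arcsin(1081/3396) = 18.56°, so cos θ_c = 0.9480 and tᵢ = 2h cos θ_c/V₁ = 0.0868 s.
At crossover x/V₁ = x/V₂ + tᵢ ⇒ x = tᵢ/(1/V₁ − 1/V₂) = 0.08682/(9.2507e-04 − 2.9446e-04) = 137.67 m.

137.7 m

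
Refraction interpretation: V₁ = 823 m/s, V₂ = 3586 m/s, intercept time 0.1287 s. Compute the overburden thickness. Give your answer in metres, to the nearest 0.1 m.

54.4 m

h = tᵢ·V₁·V₂ / (2·√(V₂²−V₁²)).
√(V₂²−V₁²) = √(3586² − 823²) = 3490.3 m/s.
h = 0.1287 s × 823 × 3586 / (2 × 3490.3) = 54.41 m.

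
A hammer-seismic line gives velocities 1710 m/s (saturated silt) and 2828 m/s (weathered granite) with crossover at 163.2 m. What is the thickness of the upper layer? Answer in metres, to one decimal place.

x_cross = 2h·√((V₂+V₁)/(V₂−V₁)) → h = x_cross / (2·√((V₂+V₁)/(V₂−V₁))).
√((V₂+V₁)/(V₂−V₁)) = √((2828+1710)/(2828−1710)) = 2.0147.
h = 163.2 / (2·2.0147) = 40.50 m.

40.5 m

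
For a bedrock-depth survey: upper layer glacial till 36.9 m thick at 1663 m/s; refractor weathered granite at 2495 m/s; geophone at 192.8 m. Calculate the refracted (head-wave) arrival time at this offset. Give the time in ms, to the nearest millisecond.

θ_c = arcsin(V₁/V₂) = arcsin(1663/2495) = 41.80°, cos θ_c = 0.7455.
Intercept time tᵢ = 2h cos θ_c / V₁ = 2·36.9·0.7455/1663 = 0.03308 s.
t = x/V₂ + tᵢ = 192.8/2495 + 0.03308 = 0.11036 s.

110 ms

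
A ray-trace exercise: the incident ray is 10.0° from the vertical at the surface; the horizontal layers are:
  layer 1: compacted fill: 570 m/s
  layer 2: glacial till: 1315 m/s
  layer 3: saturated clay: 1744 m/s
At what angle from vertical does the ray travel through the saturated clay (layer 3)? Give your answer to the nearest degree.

Ray parameter p = sin 10.0° / 570 = 3.0465e-04 s/m.
sin θ_3 = p·V_3 = 3.0465e-04 × 1744 = 0.5313.
θ_3 = 32.09° from the vertical.

32°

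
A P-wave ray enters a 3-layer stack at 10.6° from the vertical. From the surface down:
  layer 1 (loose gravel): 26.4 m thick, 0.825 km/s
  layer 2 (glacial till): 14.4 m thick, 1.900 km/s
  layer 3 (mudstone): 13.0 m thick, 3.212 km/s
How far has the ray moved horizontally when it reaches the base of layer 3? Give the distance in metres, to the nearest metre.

Apply Snell's law at each interface; in layer i the horizontal offset is hᵢ·tan θᵢ.
Layer 1: θ = 10.60°; offset = 26.4·tan 10.60° = 4.941 m.
Layer 2: sin θ = 1.900·sin 10.6°/0.825 = 0.4236, θ = 25.06°; offset = 14.4·tan 25.06° = 6.735 m.
Layer 3: sin θ = 3.212·sin 10.6°/0.825 = 0.7162, θ = 45.74°; offset = 13.0·tan 45.74° = 13.340 m.
Summing the layer offsets gives 25.016 m.

25 m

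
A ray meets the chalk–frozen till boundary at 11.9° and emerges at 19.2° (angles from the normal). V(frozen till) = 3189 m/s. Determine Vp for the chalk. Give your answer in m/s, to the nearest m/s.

sin 11.9° = 0.2062; sin 19.2° = 0.3289.
V₁ = V₂·(sin θ₁/sin θ₂) = 3189·(0.2062/0.3289) = 1999.55 m/s.

2000 m/s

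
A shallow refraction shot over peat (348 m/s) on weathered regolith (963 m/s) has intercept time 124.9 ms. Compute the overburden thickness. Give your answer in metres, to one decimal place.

θ_c = arcsin(348/963) = 21.18°; cos θ_c = 0.9324.
tᵢ = 2h cos θ_c/V₁ ⇒ h = tᵢ·V₁/(2 cos θ_c) = 0.1249·348/(2·0.9324) = 23.31 m.

23.3 m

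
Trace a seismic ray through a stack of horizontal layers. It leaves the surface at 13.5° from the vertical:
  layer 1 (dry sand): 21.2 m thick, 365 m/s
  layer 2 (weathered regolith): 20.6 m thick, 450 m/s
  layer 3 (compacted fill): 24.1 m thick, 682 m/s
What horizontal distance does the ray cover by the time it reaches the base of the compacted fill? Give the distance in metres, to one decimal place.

Apply Snell's law at each interface; in layer i the horizontal offset is hᵢ·tan θᵢ.
Layer 1: θ = 13.50°; offset = 21.2·tan 13.50° = 5.090 m.
Layer 2: sin θ = 450·sin 13.5°/365 = 0.2878, θ = 16.73°; offset = 20.6·tan 16.73° = 6.191 m.
Layer 3: sin θ = 682·sin 13.5°/365 = 0.4362, θ = 25.86°; offset = 24.1·tan 25.86° = 11.682 m.
Σ offsets = 22.963 m.

23.0 m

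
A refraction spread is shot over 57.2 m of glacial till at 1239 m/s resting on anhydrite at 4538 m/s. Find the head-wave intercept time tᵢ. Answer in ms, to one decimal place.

tᵢ = 2h·√(V₂²−V₁²)/(V₁V₂).
√(V₂²−V₁²) = √(4538²−1239²) = 4365.6 m/s.
tᵢ = 2·57.2·4365.6/(1239·4538) = 0.08882 s.

88.8 ms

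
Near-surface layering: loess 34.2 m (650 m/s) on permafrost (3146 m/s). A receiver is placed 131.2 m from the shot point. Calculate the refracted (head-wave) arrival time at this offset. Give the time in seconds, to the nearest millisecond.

0.145 s

t = x/V₂ + 2h·√(V₂²−V₁²)/(V₁V₂).
√(V₂²−V₁²) = √(3146²−650²) = 3078.1 m/s; delay term = 2·34.2·3078.1/(650·3146) = 0.10296 s.
t = 131.2/3146 + 0.10296 = 0.14466 s.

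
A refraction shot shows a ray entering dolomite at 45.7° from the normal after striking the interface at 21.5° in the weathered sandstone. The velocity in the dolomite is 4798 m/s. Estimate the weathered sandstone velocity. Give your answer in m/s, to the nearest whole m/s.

sin 21.5° = 0.3665; sin 45.7° = 0.7157.
V₁ = V₂·(sin θ₁/sin θ₂) = 4798·(0.3665/0.7157) = 2457.02 m/s.

2457 m/s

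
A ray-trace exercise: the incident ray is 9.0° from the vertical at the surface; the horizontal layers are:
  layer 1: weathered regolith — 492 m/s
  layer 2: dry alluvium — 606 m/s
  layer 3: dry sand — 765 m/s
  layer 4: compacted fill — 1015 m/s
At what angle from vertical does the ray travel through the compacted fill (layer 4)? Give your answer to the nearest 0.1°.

Snell's law across each interface conserves sin θ / V, so sin θ_4 = V_4·sin θ₁/V₁.
sin θ_4 = 1015 × sin 9.0° / 492 = 0.3227.
θ_4 = 18.83° from the vertical.

18.8°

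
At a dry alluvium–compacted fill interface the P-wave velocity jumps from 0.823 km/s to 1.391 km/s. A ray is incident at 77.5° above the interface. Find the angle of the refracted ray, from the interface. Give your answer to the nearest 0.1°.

Convert to the normal: θ₁ = 90° − 77.5° = 12.5°.
Snell's law: sin θ₂ = (V₂/V₁)·sin θ₁ = (1.391/0.823)·sin 12.5° = 0.3658.
θ₂ = arcsin 0.3658 = 21.46° from the normal.
From the interface: 90° − 21.46° = 68.54°.

68.5°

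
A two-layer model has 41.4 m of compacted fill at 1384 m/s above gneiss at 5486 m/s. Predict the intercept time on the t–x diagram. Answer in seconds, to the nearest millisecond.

0.058 s

θ_c = arcsin(V₁/V₂) = arcsin(1384/5486) = 14.61°; cos θ_c = 0.9677.
tᵢ = 2h·cos θ_c / V₁ = 2·41.4·0.9677 / 1384 = 0.05789 s.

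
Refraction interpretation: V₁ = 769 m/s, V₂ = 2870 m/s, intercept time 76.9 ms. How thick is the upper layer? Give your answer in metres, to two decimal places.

h = tᵢ·V₁·V₂ / (2·√(V₂²−V₁²)).
√(V₂²−V₁²) = √(2870² − 769²) = 2765.1 m/s.
h = 0.0769 s × 769 × 2870 / (2 × 2765.1) = 30.69 m.

30.69 m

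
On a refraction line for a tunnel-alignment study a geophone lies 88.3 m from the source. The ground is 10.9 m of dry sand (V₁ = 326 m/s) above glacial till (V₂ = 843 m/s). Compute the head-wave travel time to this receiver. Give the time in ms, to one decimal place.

166.4 ms

θ_c = arcsin(V₁/V₂) = arcsin(326/843) = 22.75°, cos θ_c = 0.9222.
Intercept time tᵢ = 2h cos θ_c / V₁ = 2·10.9·0.9222/326 = 0.06167 s.
t = x/V₂ + tᵢ = 88.3/843 + 0.06167 = 0.16641 s.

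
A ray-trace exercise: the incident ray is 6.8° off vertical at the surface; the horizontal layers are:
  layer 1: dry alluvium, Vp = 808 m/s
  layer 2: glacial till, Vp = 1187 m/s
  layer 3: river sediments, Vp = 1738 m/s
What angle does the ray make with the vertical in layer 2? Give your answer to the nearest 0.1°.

10.0°

Snell's law across each interface conserves sin θ / V, so sin θ_2 = V_2·sin θ₁/V₁.
sin θ_2 = 1187 × sin 6.8° / 808 = 0.1739.
θ_2 = arcsin 0.1739 = 10.02°.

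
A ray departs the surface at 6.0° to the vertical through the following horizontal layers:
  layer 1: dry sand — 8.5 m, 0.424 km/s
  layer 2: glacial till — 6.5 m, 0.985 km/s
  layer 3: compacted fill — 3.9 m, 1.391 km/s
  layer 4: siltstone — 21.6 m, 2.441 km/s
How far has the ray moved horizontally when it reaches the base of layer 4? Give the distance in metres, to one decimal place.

20.2 m

Apply Snell's law at each interface; in layer i the horizontal offset is hᵢ·tan θᵢ.
Layer 1: θ = 6.00°; offset = 8.5·tan 6.00° = 0.893 m.
Layer 2: sin θ = 0.985·sin 6.0°/0.424 = 0.2428, θ = 14.05°; offset = 6.5·tan 14.05° = 1.627 m.
Layer 3: sin θ = 1.391·sin 6.0°/0.424 = 0.3429, θ = 20.06°; offset = 3.9·tan 20.06° = 1.424 m.
Layer 4: sin θ = 2.441·sin 6.0°/0.424 = 0.6018, θ = 37.00°; offset = 21.6·tan 37.00° = 16.275 m.
Σ offsets = 20.219 m.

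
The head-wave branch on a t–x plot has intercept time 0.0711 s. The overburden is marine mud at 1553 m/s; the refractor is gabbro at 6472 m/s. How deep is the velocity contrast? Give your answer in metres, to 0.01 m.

56.87 m

h = tᵢ·V₁·V₂ / (2·√(V₂²−V₁²)).
√(V₂²−V₁²) = √(6472² − 1553²) = 6282.9 m/s.
h = 0.0711 s × 1553 × 6472 / (2 × 6282.9) = 56.87 m.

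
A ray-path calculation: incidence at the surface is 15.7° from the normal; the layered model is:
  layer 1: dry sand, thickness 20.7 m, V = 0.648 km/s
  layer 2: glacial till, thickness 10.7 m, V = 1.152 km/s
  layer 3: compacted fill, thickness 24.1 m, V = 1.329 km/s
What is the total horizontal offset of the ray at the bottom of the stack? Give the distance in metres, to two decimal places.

Ray parameter p = sin 15.7° / 0.648 km/s = 4.1759e-01 s/km.
Layer 1: θ = 15.70°; offset = 20.7·tan 15.70° = 5.8185 m.
Layer 2: sin θ = p·1.152 = 0.4811 → θ = 28.76°; offset = 10.7·tan 28.76° = 5.8715 m.
Layer 3: sin θ = p·1.329 = 0.5550 → θ = 33.71°; offset = 24.1·tan 33.71° = 16.0784 m.
Total horizontal offset = 27.7684 m.

27.77 m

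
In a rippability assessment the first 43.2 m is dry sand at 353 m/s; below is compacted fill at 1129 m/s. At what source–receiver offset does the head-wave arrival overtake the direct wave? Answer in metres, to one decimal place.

119.4 m

θ_c = arcsin(353/1129) = 18.22°, so cos θ_c = 0.9499 and tᵢ = 2h cos θ_c/V₁ = 0.2325 s.
At crossover x/V₁ = x/V₂ + tᵢ ⇒ x = tᵢ/(1/V₁ − 1/V₂) = 0.23249/(2.8329e-03 − 8.8574e-04) = 119.40 m.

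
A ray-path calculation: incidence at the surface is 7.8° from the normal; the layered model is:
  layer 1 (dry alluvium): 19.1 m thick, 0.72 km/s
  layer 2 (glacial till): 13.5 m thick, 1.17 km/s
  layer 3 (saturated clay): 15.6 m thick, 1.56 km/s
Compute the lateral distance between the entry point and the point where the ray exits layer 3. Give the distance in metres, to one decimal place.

Apply Snell's law at each interface; in layer i the horizontal offset is hᵢ·tan θᵢ.
Layer 1: θ = 7.80°; offset = 19.1·tan 7.80° = 2.616 m.
Layer 2: sin θ = 1.17·sin 7.8°/0.72 = 0.2205, θ = 12.74°; offset = 13.5·tan 12.74° = 3.052 m.
Layer 3: sin θ = 1.56·sin 7.8°/0.72 = 0.2941, θ = 17.10°; offset = 15.6·tan 17.10° = 4.799 m.
Summing the layer offsets gives 10.468 m.

10.5 m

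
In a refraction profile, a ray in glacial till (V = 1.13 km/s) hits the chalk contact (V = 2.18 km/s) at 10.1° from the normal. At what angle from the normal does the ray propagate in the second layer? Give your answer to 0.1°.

19.8°

sin θ₁/V₁ = sin θ₂/V₂ ⇒ sin θ₂ = 2.18·sin 10.1°/1.13 = 2.18·0.1754/1.13 = 0.3383.
θ₂ = arcsin 0.3383 = 19.77° from the normal.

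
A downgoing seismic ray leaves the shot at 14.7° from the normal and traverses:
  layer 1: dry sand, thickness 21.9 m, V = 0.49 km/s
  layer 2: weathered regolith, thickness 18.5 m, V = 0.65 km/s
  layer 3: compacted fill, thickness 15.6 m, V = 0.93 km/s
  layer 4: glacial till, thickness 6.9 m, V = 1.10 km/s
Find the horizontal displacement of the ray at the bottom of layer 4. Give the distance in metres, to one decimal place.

25.7 m

Apply Snell's law at each interface; in layer i the horizontal offset is hᵢ·tan θᵢ.
Layer 1: θ = 14.70°; offset = 21.9·tan 14.70° = 5.745 m.
Layer 2: sin θ = 0.65·sin 14.7°/0.49 = 0.3366, θ = 19.67°; offset = 18.5·tan 19.67° = 6.613 m.
Layer 3: sin θ = 0.93·sin 14.7°/0.49 = 0.4816, θ = 28.79°; offset = 15.6·tan 28.79° = 8.573 m.
Layer 4: sin θ = 1.10·sin 14.7°/0.49 = 0.5697, θ = 34.73°; offset = 6.9·tan 34.73° = 4.783 m.
Total horizontal offset = 25.714 m.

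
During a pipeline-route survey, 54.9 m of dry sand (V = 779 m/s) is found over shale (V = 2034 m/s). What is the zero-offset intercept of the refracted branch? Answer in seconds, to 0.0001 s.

θ_c = arcsin(V₁/V₂) = arcsin(779/2034) = 22.52°; cos θ_c = 0.9238.
tᵢ = 2h·cos θ_c / V₁ = 2·54.9·0.9238 / 779 = 0.13020 s.

0.1302 s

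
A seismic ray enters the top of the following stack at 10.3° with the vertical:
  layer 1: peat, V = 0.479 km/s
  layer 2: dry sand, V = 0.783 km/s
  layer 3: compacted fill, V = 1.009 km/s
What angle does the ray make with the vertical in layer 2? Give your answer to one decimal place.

17.0°

Ray parameter p = sin 10.3° / 0.479 = 3.7328e-01 s/km.
sin θ_2 = p·V_2 = 3.7328e-01 × 0.783 = 0.2923.
θ_2 = 16.99° from the vertical.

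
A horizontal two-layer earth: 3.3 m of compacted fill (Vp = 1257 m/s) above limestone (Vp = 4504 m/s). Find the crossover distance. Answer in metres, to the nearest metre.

θ_c = arcsin(1257/4504) = 16.21°, so cos θ_c = 0.9603 and tᵢ = 2h cos θ_c/V₁ = 0.0050 s.
At crossover x/V₁ = x/V₂ + tᵢ ⇒ x = tᵢ/(1/V₁ − 1/V₂) = 0.00504/(7.9554e-04 − 2.2202e-04) = 8.79 m.

9 m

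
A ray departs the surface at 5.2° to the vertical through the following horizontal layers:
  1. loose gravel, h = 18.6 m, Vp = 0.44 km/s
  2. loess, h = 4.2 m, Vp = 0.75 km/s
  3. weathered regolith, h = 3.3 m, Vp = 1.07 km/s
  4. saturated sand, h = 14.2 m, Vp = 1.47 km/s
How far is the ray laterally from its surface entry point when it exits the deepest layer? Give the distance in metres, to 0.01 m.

7.61 m

p = sin θ₁/V₁ = sin 5.2°/0.44 = 2.0598e-01 s/km is conserved through the stack.
Layer 1: θ = 5.20°; offset = 18.6·tan 5.20° = 1.6927 m.
Layer 2: sin θ = p·0.75 = 0.1545 → θ = 8.89°; offset = 4.2·tan 8.89° = 0.6567 m.
Layer 3: sin θ = p·1.07 = 0.2204 → θ = 12.73°; offset = 3.3·tan 12.73° = 0.7457 m.
Layer 4: sin θ = p·1.47 = 0.3028 → θ = 17.63°; offset = 14.2·tan 17.63° = 4.5115 m.
Summing the layer offsets gives 7.6066 m.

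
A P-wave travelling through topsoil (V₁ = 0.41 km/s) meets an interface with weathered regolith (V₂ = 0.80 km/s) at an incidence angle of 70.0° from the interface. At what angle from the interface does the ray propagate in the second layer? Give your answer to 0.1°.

Convert to the normal: θ₁ = 90° − 70.0° = 20.0°.
sin θ₁/V₁ = sin θ₂/V₂ ⇒ sin θ₂ = 0.80·sin 20.0°/0.41 = 0.80·0.3420/0.41 = 0.6674.
θ₂ = sin⁻¹(0.6674) = 41.86° (from vertical).
From the interface: 90° − 41.86° = 48.14°.

48.1°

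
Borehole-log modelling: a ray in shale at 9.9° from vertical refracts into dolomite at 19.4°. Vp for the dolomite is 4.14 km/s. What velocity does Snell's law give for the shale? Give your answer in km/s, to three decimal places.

2.143 km/s

sin 9.9° = 0.1719; sin 19.4° = 0.3322.
V₁ = V₂·(sin θ₁/sin θ₂) = 4.14·(0.1719/0.3322) = 2.143 km/s.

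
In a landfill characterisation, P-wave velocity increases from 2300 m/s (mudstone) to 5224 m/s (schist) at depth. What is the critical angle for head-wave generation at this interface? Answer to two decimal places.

Critical incidence: sin θ_c = V₁/V₂ = 2300/5224 = 0.4403.
θ_c = arcsin 0.4403 = 26.12°.

26.12°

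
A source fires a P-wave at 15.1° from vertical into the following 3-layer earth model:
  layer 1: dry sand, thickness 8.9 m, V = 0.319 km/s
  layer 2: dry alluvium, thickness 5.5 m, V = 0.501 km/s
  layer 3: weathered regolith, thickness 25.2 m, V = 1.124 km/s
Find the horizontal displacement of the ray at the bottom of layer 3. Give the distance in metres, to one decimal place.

63.2 m

Apply Snell's law at each interface; in layer i the horizontal offset is hᵢ·tan θᵢ.
Layer 1: θ = 15.10°; offset = 8.9·tan 15.10° = 2.401 m.
Layer 2: sin θ = 0.501·sin 15.1°/0.319 = 0.4091, θ = 24.15°; offset = 5.5·tan 24.15° = 2.466 m.
Layer 3: sin θ = 1.124·sin 15.1°/0.319 = 0.9179, θ = 66.62°; offset = 25.2·tan 66.62° = 58.288 m.
Total horizontal offset = 63.156 m.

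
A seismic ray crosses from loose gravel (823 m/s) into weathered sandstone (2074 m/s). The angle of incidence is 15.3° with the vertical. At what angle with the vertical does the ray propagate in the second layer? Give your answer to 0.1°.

41.7°

Snell's law: sin θ₂ = (V₂/V₁)·sin θ₁ = (2074/823)·sin 15.3° = 0.6650.
θ₂ = arcsin 0.6650 = 41.68° from the normal.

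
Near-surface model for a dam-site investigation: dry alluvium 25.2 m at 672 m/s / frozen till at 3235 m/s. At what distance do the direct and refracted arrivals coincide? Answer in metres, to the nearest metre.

x_cross = 2h·√((V₂+V₁)/(V₂−V₁)).
(V₂+V₁)/(V₂−V₁) = (3235+672)/(3235−672) = 1.5244; √ = 1.2347.
x_cross = 2·25.2·1.2347 = 62.23 m.

62 m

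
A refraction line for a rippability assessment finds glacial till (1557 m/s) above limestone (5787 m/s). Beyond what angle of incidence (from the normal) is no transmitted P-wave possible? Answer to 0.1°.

At critical incidence the refracted ray runs along the interface (θ₂ = 90°), so sin θ_c = V₁/V₂.
θ_c = arcsin(1557/5787) = arcsin 0.2691 = 15.61°.

15.6°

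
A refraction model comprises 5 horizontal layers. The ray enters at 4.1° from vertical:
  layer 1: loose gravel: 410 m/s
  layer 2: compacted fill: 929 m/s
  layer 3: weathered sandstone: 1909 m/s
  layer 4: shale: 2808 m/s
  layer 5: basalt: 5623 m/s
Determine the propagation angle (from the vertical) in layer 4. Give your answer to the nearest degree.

Ray parameter p = sin 4.1° / 410 = 1.7438e-04 s/m.
sin θ_4 = p·V_4 = 1.7438e-04 × 2808 = 0.4897.
θ_4 = arcsin 0.4897 = 29.32°.

29°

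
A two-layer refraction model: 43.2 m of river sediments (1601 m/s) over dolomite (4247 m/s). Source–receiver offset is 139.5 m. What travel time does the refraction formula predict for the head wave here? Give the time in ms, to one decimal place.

82.8 ms

t = x/V₂ + 2h·√(V₂²−V₁²)/(V₁V₂).
√(V₂²−V₁²) = √(4247²−1601²) = 3933.7 m/s; delay term = 2·43.2·3933.7/(1601·4247) = 0.04998 s.
t = 139.5/4247 + 0.04998 = 0.08283 s.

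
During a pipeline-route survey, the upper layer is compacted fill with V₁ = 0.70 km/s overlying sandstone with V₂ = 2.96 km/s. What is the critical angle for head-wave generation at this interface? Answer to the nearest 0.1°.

13.7°

At critical incidence the refracted ray runs along the interface (θ₂ = 90°), so sin θ_c = V₁/V₂.
θ_c = arcsin(0.70/2.96) = arcsin 0.2365 = 13.68°.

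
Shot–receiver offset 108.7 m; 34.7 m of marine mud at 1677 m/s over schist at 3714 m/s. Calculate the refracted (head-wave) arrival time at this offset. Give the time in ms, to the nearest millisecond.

66 ms

t = x/V₂ + 2h·√(V₂²−V₁²)/(V₁V₂).
√(V₂²−V₁²) = √(3714²−1677²) = 3313.8 m/s; delay term = 2·34.7·3313.8/(1677·3714) = 0.03692 s.
t = 108.7/3714 + 0.03692 = 0.06619 s.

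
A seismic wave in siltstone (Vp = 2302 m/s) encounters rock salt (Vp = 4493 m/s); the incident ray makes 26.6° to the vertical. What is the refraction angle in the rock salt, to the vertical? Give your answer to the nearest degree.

Snell's law: sin θ₂ = (V₂/V₁)·sin θ₁ = (4493/2302)·sin 26.6° = 0.8739.
θ₂ = sin⁻¹(0.8739) = 60.92° (from vertical).

61°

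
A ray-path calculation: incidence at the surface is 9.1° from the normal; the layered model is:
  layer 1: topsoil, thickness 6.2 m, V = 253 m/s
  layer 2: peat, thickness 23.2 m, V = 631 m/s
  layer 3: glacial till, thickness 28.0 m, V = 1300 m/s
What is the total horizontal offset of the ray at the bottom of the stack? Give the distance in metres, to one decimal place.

50.0 m

Apply Snell's law at each interface; in layer i the horizontal offset is hᵢ·tan θᵢ.
Layer 1: θ = 9.10°; offset = 6.2·tan 9.10° = 0.993 m.
Layer 2: sin θ = 631·sin 9.1°/253 = 0.3945, θ = 23.23°; offset = 23.2·tan 23.23° = 9.959 m.
Layer 3: sin θ = 1300·sin 9.1°/253 = 0.8127, θ = 54.36°; offset = 28.0·tan 54.36° = 39.049 m.
Σ offsets = 50.001 m.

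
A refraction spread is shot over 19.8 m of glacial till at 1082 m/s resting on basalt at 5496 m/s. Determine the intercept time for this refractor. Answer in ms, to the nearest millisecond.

θ_c = arcsin(V₁/V₂) = arcsin(1082/5496) = 11.35°; cos θ_c = 0.9804.
tᵢ = 2h·cos θ_c / V₁ = 2·19.8·0.9804 / 1082 = 0.03588 s.

36 ms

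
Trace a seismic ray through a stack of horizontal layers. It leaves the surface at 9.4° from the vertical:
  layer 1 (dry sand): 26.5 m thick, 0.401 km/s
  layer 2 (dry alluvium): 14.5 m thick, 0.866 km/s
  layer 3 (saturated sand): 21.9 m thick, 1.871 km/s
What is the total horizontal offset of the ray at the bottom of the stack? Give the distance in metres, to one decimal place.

Apply Snell's law at each interface; in layer i the horizontal offset is hᵢ·tan θᵢ.
Layer 1: θ = 9.40°; offset = 26.5·tan 9.40° = 4.387 m.
Layer 2: sin θ = 0.866·sin 9.4°/0.401 = 0.3527, θ = 20.65°; offset = 14.5·tan 20.65° = 5.466 m.
Layer 3: sin θ = 1.871·sin 9.4°/0.401 = 0.7621, θ = 49.65°; offset = 21.9·tan 49.65° = 25.774 m.
Summing the layer offsets gives 35.627 m.

35.6 m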